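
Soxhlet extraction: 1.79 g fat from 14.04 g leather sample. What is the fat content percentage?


12.7%

Fat content = 1.79 / 14.04 x 100
Fat = 12.7%


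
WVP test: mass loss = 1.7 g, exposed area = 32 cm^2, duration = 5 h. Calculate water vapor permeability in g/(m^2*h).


WVP = mass_loss / (area x time) x 10000
WVP = 1.7 / (32 x 5) x 10000
WVP = 1.7 / 160 x 10000 = 106.25 g/(m^2*h)


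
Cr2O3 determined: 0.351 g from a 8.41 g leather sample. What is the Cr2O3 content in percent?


4.17%


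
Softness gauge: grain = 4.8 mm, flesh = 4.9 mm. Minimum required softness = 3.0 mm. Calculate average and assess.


Average softness = 4.85 mm
Meets requirement: Yes


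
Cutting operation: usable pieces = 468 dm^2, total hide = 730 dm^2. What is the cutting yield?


Yield = usable / total x 100
Yield = 468 / 730 x 100 = 64.1%


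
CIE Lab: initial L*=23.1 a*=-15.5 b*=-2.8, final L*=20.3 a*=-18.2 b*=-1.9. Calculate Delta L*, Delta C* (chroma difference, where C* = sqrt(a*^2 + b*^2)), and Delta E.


Delta L* = -2.8
Delta C* = 2.55
Delta E = 3.99

Delta L* = 20.3 - 23.1 = -2.8
C1* = sqrt((-15.5)^2 + (-2.8)^2) = 15.751
C2* = sqrt((-18.2)^2 + (-1.9)^2) = 18.299
Delta C* = 18.299 - 15.751 = 2.55
Delta E = sqrt((-2.8)^2 + (-2.7)^2 + (0.9)^2) = 3.99


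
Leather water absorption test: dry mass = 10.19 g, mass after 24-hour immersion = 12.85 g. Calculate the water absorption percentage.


Water absorbed = 12.85 - 10.19 = 2.66 g
WA% = 2.66 / 10.19 x 100 = 26.1%


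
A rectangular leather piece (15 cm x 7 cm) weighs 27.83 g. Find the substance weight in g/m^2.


Area = 15 x 7 = 105 cm^2
SW = 27.83 / 105 x 10000 = 2650.5 g/m^2


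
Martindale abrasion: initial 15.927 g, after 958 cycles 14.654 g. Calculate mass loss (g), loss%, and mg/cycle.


Loss = 15.927 - 14.654 = 1.273 g
Loss% = 1.273 / 15.927 x 100 = 7.99%
Rate = 1.273 / 958 x 1000 = 1.329 mg/cycle


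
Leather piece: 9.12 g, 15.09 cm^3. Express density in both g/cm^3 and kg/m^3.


Density = 9.12 / 15.09 = 0.604 g/cm^3
Convert: 0.604 x 1000 = 604 kg/m^3


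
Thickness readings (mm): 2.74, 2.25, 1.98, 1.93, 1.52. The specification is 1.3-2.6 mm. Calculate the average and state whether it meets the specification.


Sum = 10.42
Average = 10.42 / 5 = 2.08 mm
Specification range: 1.3 to 2.6 mm
Within spec: Yes


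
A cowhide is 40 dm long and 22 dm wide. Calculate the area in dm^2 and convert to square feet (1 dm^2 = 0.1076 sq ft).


880 dm^2
94.69 sq ft

Area = 40 x 22 = 880 dm^2
Conversion: 880 x 0.1076 = 94.69 sq ft


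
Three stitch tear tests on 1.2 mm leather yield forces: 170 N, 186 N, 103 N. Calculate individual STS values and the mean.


STS1 = 170 / 1.2 = 141.7 N/mm
STS2 = 186 / 1.2 = 155.0 N/mm
STS3 = 103 / 1.2 = 85.8 N/mm
Mean = (141.7 + 155.0 + 85.8) / 3 = 127.5 N/mm


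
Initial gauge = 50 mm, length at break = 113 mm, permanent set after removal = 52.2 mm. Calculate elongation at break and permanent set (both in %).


Elongation at break = (113 - 50) / 50 x 100 = 126.0%
Permanent set = (52.2 - 50) / 50 x 100 = 4.4%


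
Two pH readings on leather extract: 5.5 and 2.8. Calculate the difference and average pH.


Difference = 2.7
Average pH = 4.15

Difference = |5.5 - 2.8| = 2.7
Average = (5.5 + 2.8) / 2 = 4.15


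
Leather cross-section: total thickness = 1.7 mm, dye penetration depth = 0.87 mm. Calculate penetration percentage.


Penetration% = 0.87 / 1.7 x 100
Penetration = 51.2%


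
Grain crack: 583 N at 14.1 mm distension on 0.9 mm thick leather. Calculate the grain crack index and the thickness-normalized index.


Crack index = 583 / 14.1 = 41.3 N/mm
Normalized = 41.3 / 0.9 = 45.9 N/mm per mm


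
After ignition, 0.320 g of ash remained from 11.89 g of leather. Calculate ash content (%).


2.69%

Ash% = 0.320 / 11.89 x 100
Ash% = 2.69%


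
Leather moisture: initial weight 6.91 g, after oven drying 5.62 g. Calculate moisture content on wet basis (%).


Moisture = 6.91 - 5.62 = 1.29 g
MC = 1.29 / 6.91 x 100 = 18.7%


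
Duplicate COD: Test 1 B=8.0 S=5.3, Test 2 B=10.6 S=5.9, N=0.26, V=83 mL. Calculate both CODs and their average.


COD1 = 67.7 mg/L
COD2 = 117.8 mg/L
Average = 92.8 mg/L


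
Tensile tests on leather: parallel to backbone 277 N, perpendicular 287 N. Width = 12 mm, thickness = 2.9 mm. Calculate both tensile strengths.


Area = 12 x 2.9 = 34.8 mm^2
TS (parallel) = 277 / 34.8 = 7.96 N/mm^2
TS (perpendicular) = 287 / 34.8 = 8.25 N/mm^2


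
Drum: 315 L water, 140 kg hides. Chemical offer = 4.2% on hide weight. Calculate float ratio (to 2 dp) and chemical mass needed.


Float ratio = 2.25
Chemical needed = 5.88 kg


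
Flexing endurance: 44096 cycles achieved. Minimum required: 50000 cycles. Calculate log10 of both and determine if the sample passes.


log10(44096) = 4.64
log10(50000) = 4.70
Passes: No


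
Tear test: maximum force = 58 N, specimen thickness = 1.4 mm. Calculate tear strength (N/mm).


Tear strength = force / thickness
Tear = 58 / 1.4 = 41.4 N/mm


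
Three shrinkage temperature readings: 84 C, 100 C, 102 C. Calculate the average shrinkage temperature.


Average = (84 + 100 + 102) / 3
Average = 286 / 3 = 95.3 C


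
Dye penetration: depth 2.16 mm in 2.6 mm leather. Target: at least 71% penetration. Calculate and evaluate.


Penetration = 2.16 / 2.6 x 100 = 83.1%
Target: 71%
Meets target: Yes


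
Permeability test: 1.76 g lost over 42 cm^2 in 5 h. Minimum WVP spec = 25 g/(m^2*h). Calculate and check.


WVP = 83.81 g/(m^2*h)
Meets specification: Yes

WVP = 1.76 / (42 x 5) x 10000 = 83.81 g/(m^2*h)
Minimum: 25 g/(m^2*h)
Meets spec: Yes


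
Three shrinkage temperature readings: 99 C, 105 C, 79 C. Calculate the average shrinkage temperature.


Average = (99 + 105 + 79) / 3
Average = 283 / 3 = 94.3 C


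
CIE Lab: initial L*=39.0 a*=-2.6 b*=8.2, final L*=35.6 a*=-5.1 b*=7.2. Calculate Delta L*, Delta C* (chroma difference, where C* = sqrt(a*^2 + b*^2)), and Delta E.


Delta L* = -3.4
Delta C* = 0.22
Delta E = 4.34


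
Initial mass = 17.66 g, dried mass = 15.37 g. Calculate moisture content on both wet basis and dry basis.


Moisture lost = 17.66 - 15.37 = 2.29 g
Wet basis MC = 2.29 / 17.66 x 100 = 13.0%
Dry basis MC = 2.29 / 15.37 x 100 = 14.9%


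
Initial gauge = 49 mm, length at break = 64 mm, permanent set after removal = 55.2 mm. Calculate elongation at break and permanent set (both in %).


Elongation at break = (64 - 49) / 49 x 100 = 30.6%
Permanent set = (55.2 - 49) / 49 x 100 = 12.7%


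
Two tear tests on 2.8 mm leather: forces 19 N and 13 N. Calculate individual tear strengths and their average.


Tear 1 = 19 / 2.8 = 6.8 N/mm
Tear 2 = 13 / 2.8 = 4.6 N/mm
Average = (6.8 + 4.6) / 2 = 5.7 N/mm


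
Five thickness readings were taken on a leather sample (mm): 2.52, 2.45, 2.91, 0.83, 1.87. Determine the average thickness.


2.12 mm

Sum = 2.52 + 2.45 + 2.91 + 0.83 + 1.87 = 10.58
Average = 10.58 / 5 = 2.12 mm


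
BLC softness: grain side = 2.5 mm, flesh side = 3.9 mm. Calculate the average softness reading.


3.20 mm


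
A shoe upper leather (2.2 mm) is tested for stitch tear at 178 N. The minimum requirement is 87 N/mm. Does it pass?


STS = 178 / 2.2 = 80.9 N/mm
Minimum required: 87 N/mm
Passes: No


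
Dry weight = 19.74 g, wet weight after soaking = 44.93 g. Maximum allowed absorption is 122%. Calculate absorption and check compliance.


Absorption = 127.6%
Compliant: No


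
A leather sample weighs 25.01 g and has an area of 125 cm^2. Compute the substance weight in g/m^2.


2000.8 g/m^2


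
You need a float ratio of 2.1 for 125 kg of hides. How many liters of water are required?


262.5 L

Water = hide weight x target ratio
Water = 125 x 2.1 = 262.5 L


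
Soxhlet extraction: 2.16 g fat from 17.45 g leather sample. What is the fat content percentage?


12.4%

Fat content = 2.16 / 17.45 x 100
Fat = 12.4%


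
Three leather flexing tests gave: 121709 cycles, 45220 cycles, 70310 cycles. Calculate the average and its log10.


Average = 79080 cycles
log10 = 4.90

Average = (121709 + 45220 + 70310) / 3 = 79080 cycles
log10(79080) = 4.90


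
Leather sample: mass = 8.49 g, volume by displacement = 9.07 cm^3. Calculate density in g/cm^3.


Density = mass / volume
Density = 8.49 / 9.07 = 0.936 g/cm^3


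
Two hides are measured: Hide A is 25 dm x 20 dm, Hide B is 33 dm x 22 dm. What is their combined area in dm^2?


1226 dm^2


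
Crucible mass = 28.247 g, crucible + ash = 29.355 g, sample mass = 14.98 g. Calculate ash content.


Ash mass = 29.355 - 28.247 = 1.108 g
Ash% = 1.108 / 14.98 x 100 = 7.40%


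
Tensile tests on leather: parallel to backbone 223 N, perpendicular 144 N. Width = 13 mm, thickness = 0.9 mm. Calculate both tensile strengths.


Parallel = 19.06 N/mm^2
Perpendicular = 12.31 N/mm^2

Area = 13 x 0.9 = 11.7 mm^2
TS (parallel) = 223 / 11.7 = 19.06 N/mm^2
TS (perpendicular) = 144 / 11.7 = 12.31 N/mm^2


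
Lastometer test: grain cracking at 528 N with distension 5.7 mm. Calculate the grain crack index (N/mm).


Grain crack index = force / distension
Index = 528 / 5.7 = 92.6 N/mm


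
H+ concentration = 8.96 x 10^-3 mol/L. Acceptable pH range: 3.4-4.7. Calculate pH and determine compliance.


pH = 2.05
Compliant: No

pH = -log10(8.96 x 10^-3) = 2.05
Range: 3.4 to 4.7
Compliant: No


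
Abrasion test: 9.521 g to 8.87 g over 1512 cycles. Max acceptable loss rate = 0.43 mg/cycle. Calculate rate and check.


Loss = 9.521 - 8.87 = 0.651 g
Rate = 0.651 g / 1512 cycles x 1000 = 0.431 mg/cycle
Max = 0.43 mg/cycle
Passes: No


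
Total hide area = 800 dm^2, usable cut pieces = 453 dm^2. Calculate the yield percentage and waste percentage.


Yield = 56.6%
Waste = 43.4%

Yield = 453 / 800 x 100 = 56.6%
Waste = 800 - 453 = 347 dm^2
Waste% = 100 - 56.6 = 43.4%


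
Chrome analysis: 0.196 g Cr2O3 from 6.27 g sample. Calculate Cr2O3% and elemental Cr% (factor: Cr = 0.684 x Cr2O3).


Cr2O3 = 3.13%
Cr = 2.14%

Cr2O3% = 0.196 / 6.27 x 100 = 3.13%
Cr% = 3.13 x 0.684 = 2.14%


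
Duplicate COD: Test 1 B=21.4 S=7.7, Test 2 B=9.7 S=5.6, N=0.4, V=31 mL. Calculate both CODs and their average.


COD1 = (21.4 - 7.7) x 0.4 x 8000 / 31 = 1414.2 mg/L
COD2 = (9.7 - 5.6) x 0.4 x 8000 / 31 = 423.2 mg/L
Average = (1414.2 + 423.2) / 2 = 918.7 mg/L


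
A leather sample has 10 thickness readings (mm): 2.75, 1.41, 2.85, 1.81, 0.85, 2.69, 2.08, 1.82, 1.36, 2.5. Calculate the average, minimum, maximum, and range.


Average = 2.01 mm
Min = 0.85 mm
Max = 2.85 mm
Range = 2.00 mm

Sum = 20.12
Average = 20.12 / 10 = 2.01 mm
Minimum = 0.85 mm
Maximum = 2.85 mm
Range = 2.85 - 0.85 = 2.00 mm


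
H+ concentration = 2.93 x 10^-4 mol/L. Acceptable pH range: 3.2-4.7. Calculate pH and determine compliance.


pH = -log10(2.93 x 10^-4) = 3.53
Range: 3.2 to 4.7
Compliant: Yes


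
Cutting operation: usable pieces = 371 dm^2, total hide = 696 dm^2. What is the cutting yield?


Yield = usable / total x 100
Yield = 371 / 696 x 100 = 53.3%


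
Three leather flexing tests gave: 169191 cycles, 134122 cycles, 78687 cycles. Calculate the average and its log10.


Average = (169191 + 134122 + 78687) / 3 = 127333 cycles
log10(127333) = 5.10


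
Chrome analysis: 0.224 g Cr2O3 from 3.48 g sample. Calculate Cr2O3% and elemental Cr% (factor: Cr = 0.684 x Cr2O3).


Cr2O3% = 0.224 / 3.48 x 100 = 6.44%
Cr% = 6.44 x 0.684 = 4.40%


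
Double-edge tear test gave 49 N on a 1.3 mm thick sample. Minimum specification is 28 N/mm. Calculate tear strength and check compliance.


Tear strength = 49 / 1.3 = 37.7 N/mm
Required minimum = 28 N/mm
Compliant: Yes


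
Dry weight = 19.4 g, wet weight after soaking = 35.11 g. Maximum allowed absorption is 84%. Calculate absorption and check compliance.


WA = (35.11 - 19.4) / 19.4 x 100 = 81.0%
Maximum allowed: 84%
Compliant: Yes


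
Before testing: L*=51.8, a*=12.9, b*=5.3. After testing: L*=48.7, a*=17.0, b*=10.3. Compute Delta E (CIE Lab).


dL = 48.7 - 51.8 = -3.1
da = 17.0 - 12.9 = 4.1
db = 10.3 - 5.3 = 5.0
dE = sqrt((-3.1)^2 + (4.1)^2 + (5.0)^2) = 7.17


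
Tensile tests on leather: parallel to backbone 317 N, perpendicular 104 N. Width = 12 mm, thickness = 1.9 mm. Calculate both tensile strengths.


Area = 12 x 1.9 = 22.8 mm^2
TS (parallel) = 317 / 22.8 = 13.90 N/mm^2
TS (perpendicular) = 104 / 22.8 = 4.56 N/mm^2


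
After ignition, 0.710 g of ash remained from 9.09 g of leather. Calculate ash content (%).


Ash% = 0.710 / 9.09 x 100
Ash% = 7.81%


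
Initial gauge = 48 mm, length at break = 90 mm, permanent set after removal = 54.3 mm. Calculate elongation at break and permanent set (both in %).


Elongation at break = 87.5%
Permanent set = 13.1%

Elongation at break = (90 - 48) / 48 x 100 = 87.5%
Permanent set = (54.3 - 48) / 48 x 100 = 13.1%


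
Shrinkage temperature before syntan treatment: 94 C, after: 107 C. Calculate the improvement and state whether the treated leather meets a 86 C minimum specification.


Improvement = 107 - 94 = 13 C
Spec check: 107 C >= 86 C? Yes


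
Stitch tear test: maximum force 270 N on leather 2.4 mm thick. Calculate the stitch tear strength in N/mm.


Stitch tear strength = force / thickness
STS = 270 / 2.4 = 112.5 N/mm


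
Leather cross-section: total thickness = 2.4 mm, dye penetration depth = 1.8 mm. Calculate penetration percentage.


Penetration% = 1.8 / 2.4 x 100
Penetration = 75.0%


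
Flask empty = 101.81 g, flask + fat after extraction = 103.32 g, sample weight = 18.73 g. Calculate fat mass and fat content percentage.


Fat mass = 1.51 g
Fat content = 8.1%


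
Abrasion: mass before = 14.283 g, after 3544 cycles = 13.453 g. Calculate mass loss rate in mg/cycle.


Mass loss = 14.283 - 13.453 = 0.830 g
Rate = 0.830 / 3544 x 1000 = 0.234 mg/cycle


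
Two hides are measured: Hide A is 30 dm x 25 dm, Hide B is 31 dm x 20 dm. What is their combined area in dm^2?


Hide A area = 30 x 25 = 750 dm^2
Hide B area = 31 x 20 = 620 dm^2
Total = 750 + 620 = 1370 dm^2


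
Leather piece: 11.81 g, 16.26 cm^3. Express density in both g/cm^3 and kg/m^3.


Density = 11.81 / 16.26 = 0.726 g/cm^3
Convert: 0.726 x 1000 = 726 kg/m^3


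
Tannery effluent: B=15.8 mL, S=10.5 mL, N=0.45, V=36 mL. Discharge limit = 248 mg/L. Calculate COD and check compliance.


COD = (15.8 - 10.5) x 0.45 x 8000 / 36 = 530.0 mg/L
Limit: 248 mg/L
Compliant: No


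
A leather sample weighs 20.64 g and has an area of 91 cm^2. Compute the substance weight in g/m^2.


2268.1 g/m^2


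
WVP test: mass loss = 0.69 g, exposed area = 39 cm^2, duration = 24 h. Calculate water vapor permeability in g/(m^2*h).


WVP = mass_loss / (area x time) x 10000
WVP = 0.69 / (39 x 24) x 10000
WVP = 0.69 / 936 x 10000 = 7.37 g/(m^2*h)


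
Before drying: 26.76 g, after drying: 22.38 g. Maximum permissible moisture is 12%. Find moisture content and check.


Moisture content = 16.4%
Acceptable: No


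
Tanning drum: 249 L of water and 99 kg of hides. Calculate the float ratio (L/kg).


Float ratio = water / hide weight
Ratio = 249 / 99 = 2.5


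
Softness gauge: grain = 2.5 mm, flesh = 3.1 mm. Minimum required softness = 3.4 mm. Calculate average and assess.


Average softness = 2.80 mm
Meets requirement: No


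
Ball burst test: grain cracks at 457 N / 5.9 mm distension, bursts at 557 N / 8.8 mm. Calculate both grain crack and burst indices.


Crack index = 77.5 N/mm
Burst index = 63.3 N/mm

Crack index = 457 / 5.9 = 77.5 N/mm
Burst index = 557 / 8.8 = 63.3 N/mm


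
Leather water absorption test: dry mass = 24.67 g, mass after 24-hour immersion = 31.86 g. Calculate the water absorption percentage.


29.1%

Water absorbed = 31.86 - 24.67 = 7.19 g
WA% = 7.19 / 24.67 x 100 = 29.1%


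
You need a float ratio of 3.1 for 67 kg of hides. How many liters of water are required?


207.7 L

Water = hide weight x target ratio
Water = 67 x 3.1 = 207.7 L


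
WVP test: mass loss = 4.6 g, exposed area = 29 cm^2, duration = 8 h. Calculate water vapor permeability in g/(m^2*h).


WVP = mass_loss / (area x time) x 10000
WVP = 4.6 / (29 x 8) x 10000
WVP = 4.6 / 232 x 10000 = 198.28 g/(m^2*h)


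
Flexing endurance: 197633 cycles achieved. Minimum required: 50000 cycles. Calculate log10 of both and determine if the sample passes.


Achieved: log10 = 5.30
Required: log10 = 4.70
Passes: Yes


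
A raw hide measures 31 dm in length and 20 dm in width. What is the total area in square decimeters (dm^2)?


620 dm^2

Area = length x width
Area = 31 x 20 = 620 dm^2


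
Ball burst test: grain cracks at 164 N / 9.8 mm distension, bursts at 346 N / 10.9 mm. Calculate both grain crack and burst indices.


Crack index = 16.7 N/mm
Burst index = 31.7 N/mm


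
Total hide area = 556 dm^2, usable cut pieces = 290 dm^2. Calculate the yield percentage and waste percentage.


Yield = 290 / 556 x 100 = 52.2%
Waste = 556 - 290 = 266 dm^2
Waste% = 100 - 52.2 = 47.8%


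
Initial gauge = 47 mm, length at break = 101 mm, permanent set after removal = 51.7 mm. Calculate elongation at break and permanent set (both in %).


Elongation at break = 114.9%
Permanent set = 10.0%

Elongation at break = (101 - 47) / 47 x 100 = 114.9%
Permanent set = (51.7 - 47) / 47 x 100 = 10.0%


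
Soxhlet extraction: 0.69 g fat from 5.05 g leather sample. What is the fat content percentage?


13.7%

Fat content = 0.69 / 5.05 x 100
Fat = 13.7%


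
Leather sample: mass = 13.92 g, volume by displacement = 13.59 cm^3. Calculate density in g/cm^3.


Density = mass / volume
Density = 13.92 / 13.59 = 1.024 g/cm^3


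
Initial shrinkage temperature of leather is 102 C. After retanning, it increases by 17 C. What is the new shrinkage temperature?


119 C

New Ts = 102 + 17 = 119 C


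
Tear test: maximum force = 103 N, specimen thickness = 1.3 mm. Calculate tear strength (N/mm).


Tear strength = force / thickness
Tear = 103 / 1.3 = 79.2 N/mm


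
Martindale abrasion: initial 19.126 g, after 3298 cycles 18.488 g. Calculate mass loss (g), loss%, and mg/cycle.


Loss = 19.126 - 18.488 = 0.638 g
Loss% = 0.638 / 19.126 x 100 = 3.34%
Rate = 0.638 / 3298 x 1000 = 0.193 mg/cycle


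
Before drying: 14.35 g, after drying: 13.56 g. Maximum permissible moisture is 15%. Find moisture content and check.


MC = (14.35 - 13.56) / 14.35 x 100 = 5.5%
Maximum: 15%
Acceptable: Yes


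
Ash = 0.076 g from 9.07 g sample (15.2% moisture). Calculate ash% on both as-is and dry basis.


As-is ash% = 0.076 / 9.07 x 100 = 0.84%
Dry mass = 9.07 x (100 - 15.2) / 100 = 7.69136 g
Dry-basis ash% = 0.076 / 7.69136 x 100 = 0.99%


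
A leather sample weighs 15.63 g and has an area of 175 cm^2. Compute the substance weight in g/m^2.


893.1 g/m^2


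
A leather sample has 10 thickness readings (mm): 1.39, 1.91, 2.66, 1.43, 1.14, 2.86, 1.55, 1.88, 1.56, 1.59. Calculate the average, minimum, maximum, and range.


Average = 1.80 mm
Min = 1.14 mm
Max = 2.86 mm
Range = 1.72 mm


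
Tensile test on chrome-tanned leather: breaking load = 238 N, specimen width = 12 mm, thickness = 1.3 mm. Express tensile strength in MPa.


15.26 MPa

Cross-section = 12 x 1.3 = 15.6 mm^2
TS = 238 / 15.6 = 15.26 MPa
(1 N/mm^2 = 1 MPa)


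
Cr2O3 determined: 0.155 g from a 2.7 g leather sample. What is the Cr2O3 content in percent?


Cr2O3% = 0.155 / 2.7 x 100
Cr2O3% = 5.74%


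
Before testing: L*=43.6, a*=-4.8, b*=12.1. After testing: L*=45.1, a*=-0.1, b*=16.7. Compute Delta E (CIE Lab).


dL = 45.1 - 43.6 = 1.5
da = -0.1 - (-4.8) = 4.7
db = 16.7 - 12.1 = 4.6
dE = sqrt((1.5)^2 + (4.7)^2 + (4.6)^2) = 6.75


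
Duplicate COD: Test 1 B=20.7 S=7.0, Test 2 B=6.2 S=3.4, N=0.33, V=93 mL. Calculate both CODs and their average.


COD1 = (20.7 - 7.0) x 0.33 x 8000 / 93 = 388.9 mg/L
COD2 = (6.2 - 3.4) x 0.33 x 8000 / 93 = 79.5 mg/L
Average = (388.9 + 79.5) / 2 = 234.2 mg/L


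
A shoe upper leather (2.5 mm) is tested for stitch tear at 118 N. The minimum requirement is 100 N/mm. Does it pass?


STS = 118 / 2.5 = 47.2 N/mm
Minimum required: 100 N/mm
Passes: No


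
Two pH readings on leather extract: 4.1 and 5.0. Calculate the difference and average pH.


Difference = 0.9
Average pH = 4.55


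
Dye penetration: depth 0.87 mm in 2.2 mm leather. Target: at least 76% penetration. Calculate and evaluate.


Penetration = 0.87 / 2.2 x 100 = 39.5%
Target: 76%
Meets target: No


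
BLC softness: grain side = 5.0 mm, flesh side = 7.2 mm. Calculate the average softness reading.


Average = (5.0 + 7.2) / 2
Average = 6.10 mm


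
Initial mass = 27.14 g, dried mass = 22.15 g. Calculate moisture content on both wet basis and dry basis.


Moisture lost = 27.14 - 22.15 = 4.99 g
Wet basis MC = 4.99 / 27.14 x 100 = 18.4%
Dry basis MC = 4.99 / 22.15 x 100 = 22.5%


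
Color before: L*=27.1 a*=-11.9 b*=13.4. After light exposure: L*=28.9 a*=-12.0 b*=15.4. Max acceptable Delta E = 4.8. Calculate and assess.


Delta E = 2.69
Passes: Yes


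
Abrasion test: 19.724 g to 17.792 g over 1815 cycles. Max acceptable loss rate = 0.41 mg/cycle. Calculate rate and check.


Rate = 1.064 mg/cycle
Passes: No

Loss = 19.724 - 17.792 = 1.932 g
Rate = 1.932 g / 1815 cycles x 1000 = 1.064 mg/cycle
Max = 0.41 mg/cycle
Passes: No


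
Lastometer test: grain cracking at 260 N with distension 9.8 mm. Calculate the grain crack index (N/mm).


26.5 N/mm


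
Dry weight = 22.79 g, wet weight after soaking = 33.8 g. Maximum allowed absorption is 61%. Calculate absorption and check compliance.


Absorption = 48.3%
Compliant: Yes

WA = (33.8 - 22.79) / 22.79 x 100 = 48.3%
Maximum allowed: 61%
Compliant: Yes


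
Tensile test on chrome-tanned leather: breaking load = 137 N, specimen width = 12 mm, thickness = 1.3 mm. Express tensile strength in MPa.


Cross-section = 12 x 1.3 = 15.6 mm^2
TS = 137 / 15.6 = 8.78 MPa
(1 N/mm^2 = 1 MPa)


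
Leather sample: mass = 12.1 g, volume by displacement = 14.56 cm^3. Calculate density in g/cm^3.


0.831 g/cm^3


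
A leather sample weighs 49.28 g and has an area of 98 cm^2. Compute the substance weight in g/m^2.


5028.6 g/m^2


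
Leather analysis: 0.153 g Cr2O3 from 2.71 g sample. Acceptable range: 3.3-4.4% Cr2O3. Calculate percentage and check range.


Cr2O3% = 0.153 / 2.71 x 100 = 5.65%
Acceptable range: 3.3 to 4.4%
Within range: No


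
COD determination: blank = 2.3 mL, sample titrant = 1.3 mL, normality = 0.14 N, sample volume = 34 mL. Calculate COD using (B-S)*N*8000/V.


COD = (2.3 - 1.3) x 0.14 x 8000 / 34
COD = 1.0 x 0.14 x 8000 / 34
COD = 32.9 mg/L


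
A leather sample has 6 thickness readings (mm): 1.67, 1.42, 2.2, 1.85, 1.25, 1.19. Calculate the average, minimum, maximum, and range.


Average = 1.60 mm
Min = 1.19 mm
Max = 2.2 mm
Range = 1.01 mm


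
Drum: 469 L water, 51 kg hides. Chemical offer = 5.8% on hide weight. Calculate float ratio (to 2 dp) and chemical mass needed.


Float ratio = 469 / 51 = 9.20
Chemical = 51 x 5.8 / 100 = 2.958 kg


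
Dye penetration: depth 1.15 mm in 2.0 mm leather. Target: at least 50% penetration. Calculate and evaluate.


Penetration = 57.5%
Meets target: Yes

Penetration = 1.15 / 2.0 x 100 = 57.5%
Target: 50%
Meets target: Yes


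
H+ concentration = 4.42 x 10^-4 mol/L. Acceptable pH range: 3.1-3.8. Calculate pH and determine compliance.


pH = 3.35
Compliant: Yes


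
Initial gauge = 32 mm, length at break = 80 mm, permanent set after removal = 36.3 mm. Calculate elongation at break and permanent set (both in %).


Elongation at break = 150.0%
Permanent set = 13.4%


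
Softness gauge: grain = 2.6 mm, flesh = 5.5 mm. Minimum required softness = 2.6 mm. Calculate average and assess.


Average = (2.6 + 5.5) / 2 = 4.05 mm
Minimum = 2.6 mm
Meets requirement: Yes


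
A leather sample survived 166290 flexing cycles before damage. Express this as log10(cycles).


log10(166290) = 5.22


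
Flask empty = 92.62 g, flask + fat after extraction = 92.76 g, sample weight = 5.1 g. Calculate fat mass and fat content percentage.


Fat mass = 92.76 - 92.62 = 0.14 g
Fat% = 0.14 / 5.1 x 100 = 2.7%


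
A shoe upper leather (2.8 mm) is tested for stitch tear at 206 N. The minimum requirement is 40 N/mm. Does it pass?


STS = 73.6 N/mm
Passes: Yes

STS = 206 / 2.8 = 73.6 N/mm
Minimum required: 40 N/mm
Passes: Yes


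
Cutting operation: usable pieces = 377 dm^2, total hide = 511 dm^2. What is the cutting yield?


73.8%

Yield = usable / total x 100
Yield = 377 / 511 x 100 = 73.8%


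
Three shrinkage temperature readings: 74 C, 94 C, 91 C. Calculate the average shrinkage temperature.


Average = (74 + 94 + 91) / 3
Average = 259 / 3 = 86.3 C


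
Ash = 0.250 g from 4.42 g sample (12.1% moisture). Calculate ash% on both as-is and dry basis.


As-is ash = 5.66%
Dry-basis ash = 6.43%

As-is ash% = 0.250 / 4.42 x 100 = 5.66%
Dry mass = 4.42 x (100 - 12.1) / 100 = 3.88518 g
Dry-basis ash% = 0.250 / 3.88518 x 100 = 6.43%


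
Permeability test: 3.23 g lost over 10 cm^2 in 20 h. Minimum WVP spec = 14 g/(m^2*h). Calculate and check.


WVP = 3.23 / (10 x 20) x 10000 = 161.50 g/(m^2*h)
Minimum: 14 g/(m^2*h)
Meets spec: Yes


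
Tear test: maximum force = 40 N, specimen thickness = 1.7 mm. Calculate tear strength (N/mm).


23.5 N/mm

Tear strength = force / thickness
Tear = 40 / 1.7 = 23.5 N/mm


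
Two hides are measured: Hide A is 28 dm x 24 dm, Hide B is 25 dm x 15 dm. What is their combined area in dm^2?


1047 dm^2


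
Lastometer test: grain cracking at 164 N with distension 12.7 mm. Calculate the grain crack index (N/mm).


Grain crack index = force / distension
Index = 164 / 12.7 = 12.9 N/mm


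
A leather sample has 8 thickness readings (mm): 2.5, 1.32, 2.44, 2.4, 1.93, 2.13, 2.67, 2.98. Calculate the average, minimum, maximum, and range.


Sum = 18.37
Average = 18.37 / 8 = 2.30 mm
Minimum = 1.32 mm
Maximum = 2.98 mm
Range = 2.98 - 1.32 = 1.66 mm


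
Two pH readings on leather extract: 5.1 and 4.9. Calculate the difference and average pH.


Difference = |5.1 - 4.9| = 0.2
Average = (5.1 + 4.9) / 2 = 5.00


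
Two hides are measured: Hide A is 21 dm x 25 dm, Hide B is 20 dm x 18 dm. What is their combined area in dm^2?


Hide A area = 21 x 25 = 525 dm^2
Hide B area = 20 x 18 = 360 dm^2
Total = 525 + 360 = 885 dm^2


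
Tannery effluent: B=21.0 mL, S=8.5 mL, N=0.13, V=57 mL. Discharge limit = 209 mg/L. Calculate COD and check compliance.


COD = 228.1 mg/L
Compliant: No


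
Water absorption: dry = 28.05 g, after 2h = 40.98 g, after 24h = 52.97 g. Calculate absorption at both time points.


WA (2h) = (40.98 - 28.05) / 28.05 x 100 = 46.1%
WA (24h) = (52.97 - 28.05) / 28.05 x 100 = 88.8%


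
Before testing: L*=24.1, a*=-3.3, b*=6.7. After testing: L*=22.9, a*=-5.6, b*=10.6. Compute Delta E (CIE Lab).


dL = 22.9 - 24.1 = -1.2
da = -5.6 - (-3.3) = -2.3
db = 10.6 - 6.7 = 3.9
dE = sqrt((-1.2)^2 + (-2.3)^2 + (3.9)^2) = 4.68


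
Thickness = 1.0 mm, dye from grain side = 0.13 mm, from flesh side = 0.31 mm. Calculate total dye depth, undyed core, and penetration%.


Total dyed = 0.44 mm
Undyed core = 0.56 mm
Penetration = 44.0%


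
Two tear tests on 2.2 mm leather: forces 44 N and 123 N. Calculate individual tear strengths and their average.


Tear 1 = 44 / 2.2 = 20.0 N/mm
Tear 2 = 123 / 2.2 = 55.9 N/mm
Average = (20.0 + 55.9) / 2 = 38.0 N/mm


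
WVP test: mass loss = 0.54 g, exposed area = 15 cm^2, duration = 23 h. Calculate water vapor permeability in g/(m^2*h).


WVP = mass_loss / (area x time) x 10000
WVP = 0.54 / (15 x 23) x 10000
WVP = 0.54 / 345 x 10000 = 15.65 g/(m^2*h)


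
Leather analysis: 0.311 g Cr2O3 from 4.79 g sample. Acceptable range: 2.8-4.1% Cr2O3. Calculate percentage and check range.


Cr2O3% = 0.311 / 4.79 x 100 = 6.49%
Acceptable range: 2.8 to 4.1%
Within range: No


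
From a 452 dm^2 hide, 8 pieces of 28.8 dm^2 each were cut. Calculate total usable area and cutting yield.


Total usable = 8 x 28.8 = 230.4 dm^2
Yield = 230.4 / 452 x 100 = 51.0%


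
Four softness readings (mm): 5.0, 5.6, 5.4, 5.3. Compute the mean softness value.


Sum = 5.0 + 5.6 + 5.4 + 5.3
Mean = 21.3 / 4 = 5.33 mm


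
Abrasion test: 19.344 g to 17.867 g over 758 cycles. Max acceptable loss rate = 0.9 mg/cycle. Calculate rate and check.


Rate = 1.949 mg/cycle
Passes: No

Loss = 19.344 - 17.867 = 1.477 g
Rate = 1.477 g / 758 cycles x 1000 = 1.949 mg/cycle
Max = 0.9 mg/cycle
Passes: No


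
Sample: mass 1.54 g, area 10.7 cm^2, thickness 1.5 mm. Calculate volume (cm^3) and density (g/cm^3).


Volume = 1.605 cm^3
Density = 0.960 g/cm^3


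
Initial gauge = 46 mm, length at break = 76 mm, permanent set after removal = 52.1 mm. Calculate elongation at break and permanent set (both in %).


Elongation at break = 65.2%
Permanent set = 13.3%


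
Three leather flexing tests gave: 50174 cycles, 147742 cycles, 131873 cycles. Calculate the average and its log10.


Average = (50174 + 147742 + 131873) / 3 = 109930 cycles
log10(109930) = 5.04


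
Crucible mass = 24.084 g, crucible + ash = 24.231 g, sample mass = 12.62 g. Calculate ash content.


Ash mass = 24.231 - 24.084 = 0.147 g
Ash% = 0.147 / 12.62 x 100 = 1.16%


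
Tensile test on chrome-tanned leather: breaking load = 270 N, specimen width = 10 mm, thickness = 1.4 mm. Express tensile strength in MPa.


19.29 MPa


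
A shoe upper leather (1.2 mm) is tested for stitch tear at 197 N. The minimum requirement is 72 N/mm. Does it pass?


STS = 197 / 1.2 = 164.2 N/mm
Minimum required: 72 N/mm
Passes: Yes


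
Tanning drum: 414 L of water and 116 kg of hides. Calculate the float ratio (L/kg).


3.6


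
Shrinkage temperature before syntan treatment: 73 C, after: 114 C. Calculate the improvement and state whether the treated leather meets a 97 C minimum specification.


Improvement = 114 - 73 = 41 C
Spec check: 114 C >= 97 C? Yes


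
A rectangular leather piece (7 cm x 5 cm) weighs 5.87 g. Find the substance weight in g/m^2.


1677.1 g/m^2


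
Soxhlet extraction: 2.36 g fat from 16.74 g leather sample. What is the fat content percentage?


14.1%

Fat content = 2.36 / 16.74 x 100
Fat = 14.1%


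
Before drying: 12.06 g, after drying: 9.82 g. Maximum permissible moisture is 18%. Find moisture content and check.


MC = (12.06 - 9.82) / 12.06 x 100 = 18.6%
Maximum: 18%
Acceptable: No


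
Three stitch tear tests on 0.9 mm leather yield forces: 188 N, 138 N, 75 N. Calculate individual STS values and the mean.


STS1 = 188 / 0.9 = 208.9 N/mm
STS2 = 138 / 0.9 = 153.3 N/mm
STS3 = 75 / 0.9 = 83.3 N/mm
Mean = (208.9 + 153.3 + 83.3) / 3 = 148.5 N/mm


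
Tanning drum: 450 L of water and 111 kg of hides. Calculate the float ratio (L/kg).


Float ratio = water / hide weight
Ratio = 450 / 111 = 4.1


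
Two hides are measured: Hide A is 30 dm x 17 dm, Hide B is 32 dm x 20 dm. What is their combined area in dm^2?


1150 dm^2


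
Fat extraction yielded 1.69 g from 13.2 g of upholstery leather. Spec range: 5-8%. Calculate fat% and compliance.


Fat content = 12.8%
Compliant: No

Fat% = 1.69 / 13.2 x 100 = 12.8%
Spec range: 5-8%
Compliant: No


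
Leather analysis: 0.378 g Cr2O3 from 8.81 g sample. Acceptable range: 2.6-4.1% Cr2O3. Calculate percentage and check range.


Cr2O3 = 4.29%
Within range: No

Cr2O3% = 0.378 / 8.81 x 100 = 4.29%
Acceptable range: 2.6 to 4.1%
Within range: No


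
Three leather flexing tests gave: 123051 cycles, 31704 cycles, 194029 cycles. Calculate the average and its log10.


Average = (123051 + 31704 + 194029) / 3 = 116261 cycles
log10(116261) = 5.07


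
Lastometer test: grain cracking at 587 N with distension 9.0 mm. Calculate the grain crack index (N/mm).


65.2 N/mm

Grain crack index = force / distension
Index = 587 / 9.0 = 65.2 N/mm


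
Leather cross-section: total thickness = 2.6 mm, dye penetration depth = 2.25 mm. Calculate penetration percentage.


Penetration% = 2.25 / 2.6 x 100
Penetration = 86.5%


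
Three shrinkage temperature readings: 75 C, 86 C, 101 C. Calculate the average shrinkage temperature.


Average = (75 + 86 + 101) / 3
Average = 262 / 3 = 87.3 C


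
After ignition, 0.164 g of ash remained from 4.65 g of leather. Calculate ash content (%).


Ash% = 0.164 / 4.65 x 100
Ash% = 3.53%


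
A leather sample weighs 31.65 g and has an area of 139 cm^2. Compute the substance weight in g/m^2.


Substance weight = mass / area x 10000
SW = 31.65 / 139 x 10000
SW = 2277.0 g/m^2


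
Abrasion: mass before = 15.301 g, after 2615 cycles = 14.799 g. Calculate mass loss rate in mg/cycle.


0.192 mg/cycle

Mass loss = 15.301 - 14.799 = 0.502 g
Rate = 0.502 / 2615 x 1000 = 0.192 mg/cycle


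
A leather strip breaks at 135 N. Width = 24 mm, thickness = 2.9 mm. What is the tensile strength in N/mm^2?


Cross-sectional area = 24 x 2.9 = 69.6 mm^2
Tensile strength = 135 / 69.6 = 1.94 N/mm^2


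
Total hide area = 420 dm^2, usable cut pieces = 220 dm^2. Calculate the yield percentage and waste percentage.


Yield = 52.4%
Waste = 47.6%

Yield = 220 / 420 x 100 = 52.4%
Waste = 420 - 220 = 200 dm^2
Waste% = 100 - 52.4 = 47.6%


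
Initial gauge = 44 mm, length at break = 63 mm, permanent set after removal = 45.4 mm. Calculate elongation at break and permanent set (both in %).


Elongation at break = (63 - 44) / 44 x 100 = 43.2%
Permanent set = (45.4 - 44) / 44 x 100 = 3.2%


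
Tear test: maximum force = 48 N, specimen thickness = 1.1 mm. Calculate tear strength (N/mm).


43.6 N/mm

Tear strength = force / thickness
Tear = 48 / 1.1 = 43.6 N/mm


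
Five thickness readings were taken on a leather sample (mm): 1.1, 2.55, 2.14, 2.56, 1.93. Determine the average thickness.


Sum = 1.1 + 2.55 + 2.14 + 2.56 + 1.93 = 10.28
Average = 10.28 / 5 = 2.06 mm


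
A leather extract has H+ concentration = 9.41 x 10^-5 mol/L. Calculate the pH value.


pH = -log10[H+]
pH = -log10(9.41 x 10^-5) = 4.03


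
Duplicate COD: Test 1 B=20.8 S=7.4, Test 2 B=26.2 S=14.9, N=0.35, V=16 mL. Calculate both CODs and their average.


COD1 = 2345.0 mg/L
COD2 = 1977.5 mg/L
Average = 2161.3 mg/L


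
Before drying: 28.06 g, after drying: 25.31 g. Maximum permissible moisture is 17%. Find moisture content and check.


MC = (28.06 - 25.31) / 28.06 x 100 = 9.8%
Maximum: 17%
Acceptable: Yes


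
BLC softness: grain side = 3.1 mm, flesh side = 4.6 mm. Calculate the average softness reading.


3.85 mm

Average = (3.1 + 4.6) / 2
Average = 3.85 mm


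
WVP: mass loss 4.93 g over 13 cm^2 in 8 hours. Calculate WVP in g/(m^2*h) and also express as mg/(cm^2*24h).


WVP = 474.04 g/(m^2*h)
Daily rate = 1137.69 mg/(cm^2*24h)


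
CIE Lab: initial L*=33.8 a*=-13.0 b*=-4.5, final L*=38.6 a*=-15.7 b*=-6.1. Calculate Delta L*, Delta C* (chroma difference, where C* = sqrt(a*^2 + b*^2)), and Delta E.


Delta L* = 4.8
Delta C* = 3.09
Delta E = 5.73

Delta L* = 38.6 - 33.8 = 4.8
C1* = sqrt((-13.0)^2 + (-4.5)^2) = 13.757
C2* = sqrt((-15.7)^2 + (-6.1)^2) = 16.843
Delta C* = 16.843 - 13.757 = 3.09
Delta E = sqrt((4.8)^2 + (-2.7)^2 + (-1.6)^2) = 5.73


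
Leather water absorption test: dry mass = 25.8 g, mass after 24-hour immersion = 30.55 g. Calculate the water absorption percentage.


Water absorbed = 30.55 - 25.8 = 4.75 g
WA% = 4.75 / 25.8 x 100 = 18.4%


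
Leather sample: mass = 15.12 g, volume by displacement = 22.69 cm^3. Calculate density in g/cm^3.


0.666 g/cm^3

Density = mass / volume
Density = 15.12 / 22.69 = 0.666 g/cm^3


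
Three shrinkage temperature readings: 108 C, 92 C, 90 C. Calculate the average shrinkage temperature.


Average = (108 + 92 + 90) / 3
Average = 290 / 3 = 96.7 C


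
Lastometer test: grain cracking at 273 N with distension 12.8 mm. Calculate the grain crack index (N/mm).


21.3 N/mm


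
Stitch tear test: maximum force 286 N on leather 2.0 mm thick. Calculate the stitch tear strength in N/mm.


143.0 N/mm

Stitch tear strength = force / thickness
STS = 286 / 2.0 = 143.0 N/mm


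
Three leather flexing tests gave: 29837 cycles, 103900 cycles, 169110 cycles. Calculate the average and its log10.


Average = (29837 + 103900 + 169110) / 3 = 100949 cycles
log10(100949) = 5.00


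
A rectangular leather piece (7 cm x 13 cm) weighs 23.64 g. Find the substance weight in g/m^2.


2597.8 g/m^2

Area = 7 x 13 = 91 cm^2
SW = 23.64 / 91 x 10000 = 2597.8 g/m^2


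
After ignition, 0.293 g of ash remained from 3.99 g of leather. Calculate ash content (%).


Ash% = 0.293 / 3.99 x 100
Ash% = 7.34%


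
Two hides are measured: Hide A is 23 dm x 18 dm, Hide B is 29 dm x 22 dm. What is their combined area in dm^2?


1052 dm^2

Hide A area = 23 x 18 = 414 dm^2
Hide B area = 29 x 22 = 638 dm^2
Total = 414 + 638 = 1052 dm^2


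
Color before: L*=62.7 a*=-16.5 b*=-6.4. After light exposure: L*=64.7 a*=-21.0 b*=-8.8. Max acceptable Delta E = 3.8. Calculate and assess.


Delta E = 5.48
Passes: No


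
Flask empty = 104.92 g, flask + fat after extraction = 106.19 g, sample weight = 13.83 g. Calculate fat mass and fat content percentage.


Fat mass = 1.27 g
Fat content = 9.2%

Fat mass = 106.19 - 104.92 = 1.27 g
Fat% = 1.27 / 13.83 x 100 = 9.2%


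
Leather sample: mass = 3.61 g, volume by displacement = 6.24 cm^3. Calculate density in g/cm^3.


Density = mass / volume
Density = 3.61 / 6.24 = 0.579 g/cm^3


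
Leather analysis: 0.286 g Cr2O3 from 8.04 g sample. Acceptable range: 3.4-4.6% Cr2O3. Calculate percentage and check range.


Cr2O3 = 3.56%
Within range: Yes

Cr2O3% = 0.286 / 8.04 x 100 = 3.56%
Acceptable range: 3.4 to 4.6%
Within range: Yes


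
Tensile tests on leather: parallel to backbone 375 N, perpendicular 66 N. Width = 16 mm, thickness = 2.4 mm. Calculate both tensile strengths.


Area = 16 x 2.4 = 38.4 mm^2
TS (parallel) = 375 / 38.4 = 9.77 N/mm^2
TS (perpendicular) = 66 / 38.4 = 1.72 N/mm^2


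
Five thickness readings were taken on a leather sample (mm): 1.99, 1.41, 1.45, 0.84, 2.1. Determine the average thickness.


1.56 mm

Sum = 1.99 + 1.41 + 1.45 + 0.84 + 2.1 = 7.79
Average = 7.79 / 5 = 1.56 mm


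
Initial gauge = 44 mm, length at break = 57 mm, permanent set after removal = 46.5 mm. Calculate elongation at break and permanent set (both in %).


Elongation at break = (57 - 44) / 44 x 100 = 29.5%
Permanent set = (46.5 - 44) / 44 x 100 = 5.7%


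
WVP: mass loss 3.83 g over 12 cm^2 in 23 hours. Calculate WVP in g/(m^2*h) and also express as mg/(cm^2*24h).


WVP = 3.83 / (12 x 23) x 10000 = 138.77 g/(m^2*h)
Mass loss in mg = 3.83 x 1000 = 3830 mg
Per cm^2 per 24h in mg: 3830 x 24 / (12 x 23) = 91920 / 276 = 333.04 mg/(cm^2*24h)


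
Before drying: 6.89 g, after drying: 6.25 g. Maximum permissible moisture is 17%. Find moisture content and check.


Moisture content = 9.3%
Acceptable: Yes

MC = (6.89 - 6.25) / 6.89 x 100 = 9.3%
Maximum: 17%
Acceptable: Yes


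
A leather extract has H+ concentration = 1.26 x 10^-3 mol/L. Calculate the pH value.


pH = 2.90


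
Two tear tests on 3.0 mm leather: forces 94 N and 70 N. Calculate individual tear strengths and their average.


Tear 1 = 94 / 3.0 = 31.3 N/mm
Tear 2 = 70 / 3.0 = 23.3 N/mm
Average = (31.3 + 23.3) / 2 = 27.3 N/mm


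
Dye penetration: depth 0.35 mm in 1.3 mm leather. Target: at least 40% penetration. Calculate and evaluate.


Penetration = 0.35 / 1.3 x 100 = 26.9%
Target: 40%
Meets target: No
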